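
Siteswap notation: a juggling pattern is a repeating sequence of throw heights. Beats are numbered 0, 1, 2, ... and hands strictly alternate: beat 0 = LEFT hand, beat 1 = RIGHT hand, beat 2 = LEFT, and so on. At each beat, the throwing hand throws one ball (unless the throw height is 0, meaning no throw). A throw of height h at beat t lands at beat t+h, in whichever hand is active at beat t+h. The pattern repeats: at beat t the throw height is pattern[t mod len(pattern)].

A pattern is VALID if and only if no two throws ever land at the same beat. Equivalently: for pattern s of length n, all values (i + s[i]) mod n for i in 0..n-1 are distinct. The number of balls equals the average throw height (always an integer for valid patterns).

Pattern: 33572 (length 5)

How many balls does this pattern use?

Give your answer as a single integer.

Pattern = [3, 3, 5, 7, 2], length n = 5
  position 0: throw height = 3, running sum = 3
  position 1: throw height = 3, running sum = 6
  position 2: throw height = 5, running sum = 11
  position 3: throw height = 7, running sum = 18
  position 4: throw height = 2, running sum = 20
Total sum = 20; balls = sum / n = 20 / 5 = 4

Answer: 4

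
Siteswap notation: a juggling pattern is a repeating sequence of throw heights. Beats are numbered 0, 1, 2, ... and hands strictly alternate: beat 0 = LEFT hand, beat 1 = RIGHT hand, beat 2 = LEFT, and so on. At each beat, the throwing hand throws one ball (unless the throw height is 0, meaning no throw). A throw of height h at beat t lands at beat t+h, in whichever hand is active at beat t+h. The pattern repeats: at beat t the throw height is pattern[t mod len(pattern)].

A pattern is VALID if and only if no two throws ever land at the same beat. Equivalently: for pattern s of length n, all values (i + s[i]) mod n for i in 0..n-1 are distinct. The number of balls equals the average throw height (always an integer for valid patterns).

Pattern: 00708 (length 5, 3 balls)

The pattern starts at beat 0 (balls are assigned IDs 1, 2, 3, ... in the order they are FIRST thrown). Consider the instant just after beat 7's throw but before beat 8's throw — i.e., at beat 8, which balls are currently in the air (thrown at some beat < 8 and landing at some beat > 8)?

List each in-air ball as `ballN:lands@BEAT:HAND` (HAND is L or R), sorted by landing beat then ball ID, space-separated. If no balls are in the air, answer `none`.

Answer: ball1:lands@9:R ball2:lands@12:L ball3:lands@14:L

Derivation:
Beat 2 (L): throw ball1 h=7 -> lands@9:R; in-air after throw: [b1@9:R]
Beat 4 (L): throw ball2 h=8 -> lands@12:L; in-air after throw: [b1@9:R b2@12:L]
Beat 7 (R): throw ball3 h=7 -> lands@14:L; in-air after throw: [b1@9:R b2@12:L b3@14:L]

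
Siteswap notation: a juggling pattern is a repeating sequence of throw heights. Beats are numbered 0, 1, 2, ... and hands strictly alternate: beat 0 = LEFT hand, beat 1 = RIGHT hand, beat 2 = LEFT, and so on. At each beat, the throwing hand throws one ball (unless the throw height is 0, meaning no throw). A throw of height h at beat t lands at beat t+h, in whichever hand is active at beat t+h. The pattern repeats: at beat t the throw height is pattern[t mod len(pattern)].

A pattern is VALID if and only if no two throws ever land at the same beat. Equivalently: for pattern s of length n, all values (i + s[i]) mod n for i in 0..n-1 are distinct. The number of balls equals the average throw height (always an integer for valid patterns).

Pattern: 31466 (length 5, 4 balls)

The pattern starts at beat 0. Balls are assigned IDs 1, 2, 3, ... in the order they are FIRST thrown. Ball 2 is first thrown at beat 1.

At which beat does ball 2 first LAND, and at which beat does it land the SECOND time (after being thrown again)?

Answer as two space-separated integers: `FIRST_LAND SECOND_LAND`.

Answer: 2 6

Derivation:
Beat 0 (L): throw ball1 h=3 -> lands@3:R; in-air after throw: [b1@3:R]
Beat 1 (R): throw ball2 h=1 -> lands@2:L; in-air after throw: [b2@2:L b1@3:R]
Beat 2 (L): throw ball2 h=4 -> lands@6:L; in-air after throw: [b1@3:R b2@6:L]
Beat 3 (R): throw ball1 h=6 -> lands@9:R; in-air after throw: [b2@6:L b1@9:R]
Beat 4 (L): throw ball3 h=6 -> lands@10:L; in-air after throw: [b2@6:L b1@9:R b3@10:L]
Beat 5 (R): throw ball4 h=3 -> lands@8:L; in-air after throw: [b2@6:L b4@8:L b1@9:R b3@10:L]
Beat 6 (L): throw ball2 h=1 -> lands@7:R; in-air after throw: [b2@7:R b4@8:L b1@9:R b3@10:L]
Ball 2: thrown@1 h=1 -> first land @2; rethrown@2 h=4 -> second land @6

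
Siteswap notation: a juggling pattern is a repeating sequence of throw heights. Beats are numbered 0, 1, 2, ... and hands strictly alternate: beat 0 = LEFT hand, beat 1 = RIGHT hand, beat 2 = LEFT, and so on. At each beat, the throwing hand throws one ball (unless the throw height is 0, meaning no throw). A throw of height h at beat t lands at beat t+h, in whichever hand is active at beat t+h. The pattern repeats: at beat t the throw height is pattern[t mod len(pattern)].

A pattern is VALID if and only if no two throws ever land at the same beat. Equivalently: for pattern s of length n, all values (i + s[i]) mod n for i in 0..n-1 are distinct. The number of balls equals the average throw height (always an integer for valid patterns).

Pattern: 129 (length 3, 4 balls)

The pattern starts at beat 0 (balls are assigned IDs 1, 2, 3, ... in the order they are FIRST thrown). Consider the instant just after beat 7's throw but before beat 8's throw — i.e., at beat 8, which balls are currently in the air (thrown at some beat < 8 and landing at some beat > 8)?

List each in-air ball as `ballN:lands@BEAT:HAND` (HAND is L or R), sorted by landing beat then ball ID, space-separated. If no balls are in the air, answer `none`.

Answer: ball1:lands@9:R ball2:lands@11:R ball3:lands@14:L

Derivation:
Beat 0 (L): throw ball1 h=1 -> lands@1:R; in-air after throw: [b1@1:R]
Beat 1 (R): throw ball1 h=2 -> lands@3:R; in-air after throw: [b1@3:R]
Beat 2 (L): throw ball2 h=9 -> lands@11:R; in-air after throw: [b1@3:R b2@11:R]
Beat 3 (R): throw ball1 h=1 -> lands@4:L; in-air after throw: [b1@4:L b2@11:R]
Beat 4 (L): throw ball1 h=2 -> lands@6:L; in-air after throw: [b1@6:L b2@11:R]
Beat 5 (R): throw ball3 h=9 -> lands@14:L; in-air after throw: [b1@6:L b2@11:R b3@14:L]
Beat 6 (L): throw ball1 h=1 -> lands@7:R; in-air after throw: [b1@7:R b2@11:R b3@14:L]
Beat 7 (R): throw ball1 h=2 -> lands@9:R; in-air after throw: [b1@9:R b2@11:R b3@14:L]
Beat 8 (L): throw ball4 h=9 -> lands@17:R; in-air after throw: [b1@9:R b2@11:R b3@14:L b4@17:R]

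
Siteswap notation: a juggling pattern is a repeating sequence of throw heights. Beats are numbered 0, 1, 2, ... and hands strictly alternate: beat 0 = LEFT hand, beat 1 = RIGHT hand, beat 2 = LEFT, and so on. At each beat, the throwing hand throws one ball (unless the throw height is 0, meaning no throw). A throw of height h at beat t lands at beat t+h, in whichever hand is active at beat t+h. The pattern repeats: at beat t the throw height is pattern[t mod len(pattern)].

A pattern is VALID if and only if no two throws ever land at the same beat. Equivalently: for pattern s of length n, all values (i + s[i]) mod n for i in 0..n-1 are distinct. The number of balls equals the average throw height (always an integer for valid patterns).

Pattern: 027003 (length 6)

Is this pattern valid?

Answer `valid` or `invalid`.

Answer: invalid

Derivation:
i=0: (i + s[i]) mod n = (0 + 0) mod 6 = 0
i=1: (i + s[i]) mod n = (1 + 2) mod 6 = 3
i=2: (i + s[i]) mod n = (2 + 7) mod 6 = 3
i=3: (i + s[i]) mod n = (3 + 0) mod 6 = 3
i=4: (i + s[i]) mod n = (4 + 0) mod 6 = 4
i=5: (i + s[i]) mod n = (5 + 3) mod 6 = 2
Residues: [0, 3, 3, 3, 4, 2], distinct: False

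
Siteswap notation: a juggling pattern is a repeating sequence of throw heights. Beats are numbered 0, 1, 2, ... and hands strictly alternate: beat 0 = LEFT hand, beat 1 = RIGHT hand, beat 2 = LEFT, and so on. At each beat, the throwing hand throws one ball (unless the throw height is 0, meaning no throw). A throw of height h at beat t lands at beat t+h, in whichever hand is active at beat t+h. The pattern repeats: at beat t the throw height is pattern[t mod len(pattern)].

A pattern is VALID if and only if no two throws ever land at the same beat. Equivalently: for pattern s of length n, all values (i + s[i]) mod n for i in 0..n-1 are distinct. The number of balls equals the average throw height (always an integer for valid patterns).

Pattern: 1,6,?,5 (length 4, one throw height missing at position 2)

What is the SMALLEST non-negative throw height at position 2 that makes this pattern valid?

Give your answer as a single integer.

i=0: (0 + 1) mod 4 = 1
i=1: (1 + 6) mod 4 = 3
i=2: s[i]=? (unknown)
i=3: (3 + 5) mod 4 = 0
Known residues: [0, 1, 3]; need a permutation of 0..3, so missing residue r = 2
Need (2 + s) mod 4 = 2; smallest s = (2 - 2) mod 4 = 0

Answer: 0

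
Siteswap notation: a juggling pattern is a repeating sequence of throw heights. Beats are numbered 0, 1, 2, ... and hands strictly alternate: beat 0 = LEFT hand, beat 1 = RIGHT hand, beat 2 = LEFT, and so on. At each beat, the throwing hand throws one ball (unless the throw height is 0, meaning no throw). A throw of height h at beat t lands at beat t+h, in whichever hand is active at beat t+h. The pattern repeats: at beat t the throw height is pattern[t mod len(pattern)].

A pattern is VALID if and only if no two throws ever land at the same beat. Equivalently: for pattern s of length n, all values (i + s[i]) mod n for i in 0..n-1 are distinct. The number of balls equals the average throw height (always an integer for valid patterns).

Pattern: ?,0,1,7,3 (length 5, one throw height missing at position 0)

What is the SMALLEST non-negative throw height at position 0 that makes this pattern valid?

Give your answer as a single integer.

Answer: 4

Derivation:
i=0: s[i]=? (unknown)
i=1: (1 + 0) mod 5 = 1
i=2: (2 + 1) mod 5 = 3
i=3: (3 + 7) mod 5 = 0
i=4: (4 + 3) mod 5 = 2
Known residues: [0, 1, 2, 3]; need a permutation of 0..4, so missing residue r = 4
Need (0 + s) mod 5 = 4; smallest s = (4 - 0) mod 5 = 4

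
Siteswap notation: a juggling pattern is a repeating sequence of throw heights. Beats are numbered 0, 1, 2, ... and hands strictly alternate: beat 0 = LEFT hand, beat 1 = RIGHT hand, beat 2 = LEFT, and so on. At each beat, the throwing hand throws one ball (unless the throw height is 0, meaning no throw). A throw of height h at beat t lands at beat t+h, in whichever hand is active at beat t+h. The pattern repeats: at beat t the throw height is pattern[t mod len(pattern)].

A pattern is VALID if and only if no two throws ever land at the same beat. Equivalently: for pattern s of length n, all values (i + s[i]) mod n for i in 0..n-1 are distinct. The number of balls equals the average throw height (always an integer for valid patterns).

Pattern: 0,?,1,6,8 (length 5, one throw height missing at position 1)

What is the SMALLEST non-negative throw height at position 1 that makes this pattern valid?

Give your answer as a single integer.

Answer: 0

Derivation:
i=0: (0 + 0) mod 5 = 0
i=1: s[i]=? (unknown)
i=2: (2 + 1) mod 5 = 3
i=3: (3 + 6) mod 5 = 4
i=4: (4 + 8) mod 5 = 2
Known residues: [0, 2, 3, 4]; need a permutation of 0..4, so missing residue r = 1
Need (1 + s) mod 5 = 1; smallest s = (1 - 1) mod 5 = 0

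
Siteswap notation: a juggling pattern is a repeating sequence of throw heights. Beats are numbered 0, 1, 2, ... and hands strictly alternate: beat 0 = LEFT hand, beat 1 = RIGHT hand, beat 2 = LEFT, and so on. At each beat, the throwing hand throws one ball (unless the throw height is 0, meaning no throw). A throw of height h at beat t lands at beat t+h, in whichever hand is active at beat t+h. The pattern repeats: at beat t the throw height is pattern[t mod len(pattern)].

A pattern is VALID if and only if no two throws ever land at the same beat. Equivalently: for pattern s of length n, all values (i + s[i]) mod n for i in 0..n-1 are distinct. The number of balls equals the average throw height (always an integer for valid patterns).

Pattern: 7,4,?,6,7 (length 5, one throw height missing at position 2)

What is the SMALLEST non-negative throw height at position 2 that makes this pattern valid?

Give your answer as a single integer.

i=0: (0 + 7) mod 5 = 2
i=1: (1 + 4) mod 5 = 0
i=2: s[i]=? (unknown)
i=3: (3 + 6) mod 5 = 4
i=4: (4 + 7) mod 5 = 1
Known residues: [0, 1, 2, 4]; need a permutation of 0..4, so missing residue r = 3
Need (2 + s) mod 5 = 3; smallest s = (3 - 2) mod 5 = 1

Answer: 1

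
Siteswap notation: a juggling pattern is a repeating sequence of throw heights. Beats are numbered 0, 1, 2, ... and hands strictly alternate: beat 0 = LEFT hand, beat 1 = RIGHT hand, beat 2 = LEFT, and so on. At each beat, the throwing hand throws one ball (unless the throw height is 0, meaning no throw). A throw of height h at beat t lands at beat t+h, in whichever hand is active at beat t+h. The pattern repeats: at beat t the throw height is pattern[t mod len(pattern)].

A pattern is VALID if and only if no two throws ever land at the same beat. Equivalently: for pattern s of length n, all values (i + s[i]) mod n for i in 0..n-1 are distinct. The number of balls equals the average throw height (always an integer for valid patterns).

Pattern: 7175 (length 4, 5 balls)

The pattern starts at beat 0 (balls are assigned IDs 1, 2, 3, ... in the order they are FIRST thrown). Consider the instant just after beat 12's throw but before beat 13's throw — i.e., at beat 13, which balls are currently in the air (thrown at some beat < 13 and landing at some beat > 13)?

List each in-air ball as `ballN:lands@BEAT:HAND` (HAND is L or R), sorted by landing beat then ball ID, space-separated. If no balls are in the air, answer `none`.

Answer: ball3:lands@15:R ball4:lands@16:L ball2:lands@17:R ball1:lands@19:R

Derivation:
Beat 0 (L): throw ball1 h=7 -> lands@7:R; in-air after throw: [b1@7:R]
Beat 1 (R): throw ball2 h=1 -> lands@2:L; in-air after throw: [b2@2:L b1@7:R]
Beat 2 (L): throw ball2 h=7 -> lands@9:R; in-air after throw: [b1@7:R b2@9:R]
Beat 3 (R): throw ball3 h=5 -> lands@8:L; in-air after throw: [b1@7:R b3@8:L b2@9:R]
Beat 4 (L): throw ball4 h=7 -> lands@11:R; in-air after throw: [b1@7:R b3@8:L b2@9:R b4@11:R]
Beat 5 (R): throw ball5 h=1 -> lands@6:L; in-air after throw: [b5@6:L b1@7:R b3@8:L b2@9:R b4@11:R]
Beat 6 (L): throw ball5 h=7 -> lands@13:R; in-air after throw: [b1@7:R b3@8:L b2@9:R b4@11:R b5@13:R]
Beat 7 (R): throw ball1 h=5 -> lands@12:L; in-air after throw: [b3@8:L b2@9:R b4@11:R b1@12:L b5@13:R]
Beat 8 (L): throw ball3 h=7 -> lands@15:R; in-air after throw: [b2@9:R b4@11:R b1@12:L b5@13:R b3@15:R]
Beat 9 (R): throw ball2 h=1 -> lands@10:L; in-air after throw: [b2@10:L b4@11:R b1@12:L b5@13:R b3@15:R]
Beat 10 (L): throw ball2 h=7 -> lands@17:R; in-air after throw: [b4@11:R b1@12:L b5@13:R b3@15:R b2@17:R]
Beat 11 (R): throw ball4 h=5 -> lands@16:L; in-air after throw: [b1@12:L b5@13:R b3@15:R b4@16:L b2@17:R]
Beat 12 (L): throw ball1 h=7 -> lands@19:R; in-air after throw: [b5@13:R b3@15:R b4@16:L b2@17:R b1@19:R]
Beat 13 (R): throw ball5 h=1 -> lands@14:L; in-air after throw: [b5@14:L b3@15:R b4@16:L b2@17:R b1@19:R]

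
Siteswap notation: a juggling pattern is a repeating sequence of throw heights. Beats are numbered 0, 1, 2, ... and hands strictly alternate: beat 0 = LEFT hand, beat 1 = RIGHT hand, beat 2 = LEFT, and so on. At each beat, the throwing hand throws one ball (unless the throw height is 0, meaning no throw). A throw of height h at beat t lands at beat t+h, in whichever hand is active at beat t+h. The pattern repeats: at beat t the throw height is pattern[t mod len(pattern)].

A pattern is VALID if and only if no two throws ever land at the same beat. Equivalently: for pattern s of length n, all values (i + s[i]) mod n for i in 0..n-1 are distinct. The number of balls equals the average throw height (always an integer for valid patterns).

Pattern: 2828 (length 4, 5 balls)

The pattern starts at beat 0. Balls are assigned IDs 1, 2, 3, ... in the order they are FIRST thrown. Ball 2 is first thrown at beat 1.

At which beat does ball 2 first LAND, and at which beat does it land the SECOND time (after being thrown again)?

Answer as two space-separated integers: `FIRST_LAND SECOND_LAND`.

Beat 0 (L): throw ball1 h=2 -> lands@2:L; in-air after throw: [b1@2:L]
Beat 1 (R): throw ball2 h=8 -> lands@9:R; in-air after throw: [b1@2:L b2@9:R]
Beat 2 (L): throw ball1 h=2 -> lands@4:L; in-air after throw: [b1@4:L b2@9:R]
Beat 3 (R): throw ball3 h=8 -> lands@11:R; in-air after throw: [b1@4:L b2@9:R b3@11:R]
Beat 4 (L): throw ball1 h=2 -> lands@6:L; in-air after throw: [b1@6:L b2@9:R b3@11:R]
Beat 5 (R): throw ball4 h=8 -> lands@13:R; in-air after throw: [b1@6:L b2@9:R b3@11:R b4@13:R]
Beat 6 (L): throw ball1 h=2 -> lands@8:L; in-air after throw: [b1@8:L b2@9:R b3@11:R b4@13:R]
Beat 7 (R): throw ball5 h=8 -> lands@15:R; in-air after throw: [b1@8:L b2@9:R b3@11:R b4@13:R b5@15:R]
Beat 8 (L): throw ball1 h=2 -> lands@10:L; in-air after throw: [b2@9:R b1@10:L b3@11:R b4@13:R b5@15:R]
Beat 9 (R): throw ball2 h=8 -> lands@17:R; in-air after throw: [b1@10:L b3@11:R b4@13:R b5@15:R b2@17:R]
Beat 10 (L): throw ball1 h=2 -> lands@12:L; in-air after throw: [b3@11:R b1@12:L b4@13:R b5@15:R b2@17:R]
Beat 11 (R): throw ball3 h=8 -> lands@19:R; in-air after throw: [b1@12:L b4@13:R b5@15:R b2@17:R b3@19:R]
Beat 12 (L): throw ball1 h=2 -> lands@14:L; in-air after throw: [b4@13:R b1@14:L b5@15:R b2@17:R b3@19:R]
Beat 13 (R): throw ball4 h=8 -> lands@21:R; in-air after throw: [b1@14:L b5@15:R b2@17:R b3@19:R b4@21:R]
Beat 14 (L): throw ball1 h=2 -> lands@16:L; in-air after throw: [b5@15:R b1@16:L b2@17:R b3@19:R b4@21:R]
Beat 15 (R): throw ball5 h=8 -> lands@23:R; in-air after throw: [b1@16:L b2@17:R b3@19:R b4@21:R b5@23:R]
Beat 16 (L): throw ball1 h=2 -> lands@18:L; in-air after throw: [b2@17:R b1@18:L b3@19:R b4@21:R b5@23:R]
Beat 17 (R): throw ball2 h=8 -> lands@25:R; in-air after throw: [b1@18:L b3@19:R b4@21:R b5@23:R b2@25:R]
Ball 2: thrown@1 h=8 -> first land @9; rethrown@9 h=8 -> second land @17

Answer: 9 17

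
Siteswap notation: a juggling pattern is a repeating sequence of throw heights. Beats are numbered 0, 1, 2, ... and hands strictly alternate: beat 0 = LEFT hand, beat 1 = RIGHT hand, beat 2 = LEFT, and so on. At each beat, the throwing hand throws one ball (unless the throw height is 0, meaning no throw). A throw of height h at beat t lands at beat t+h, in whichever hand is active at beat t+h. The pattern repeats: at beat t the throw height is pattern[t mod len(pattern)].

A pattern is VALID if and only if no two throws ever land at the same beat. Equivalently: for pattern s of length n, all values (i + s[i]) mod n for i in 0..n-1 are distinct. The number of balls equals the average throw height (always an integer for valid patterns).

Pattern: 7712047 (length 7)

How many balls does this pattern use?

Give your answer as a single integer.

Pattern = [7, 7, 1, 2, 0, 4, 7], length n = 7
  position 0: throw height = 7, running sum = 7
  position 1: throw height = 7, running sum = 14
  position 2: throw height = 1, running sum = 15
  position 3: throw height = 2, running sum = 17
  position 4: throw height = 0, running sum = 17
  position 5: throw height = 4, running sum = 21
  position 6: throw height = 7, running sum = 28
Total sum = 28; balls = sum / n = 28 / 7 = 4

Answer: 4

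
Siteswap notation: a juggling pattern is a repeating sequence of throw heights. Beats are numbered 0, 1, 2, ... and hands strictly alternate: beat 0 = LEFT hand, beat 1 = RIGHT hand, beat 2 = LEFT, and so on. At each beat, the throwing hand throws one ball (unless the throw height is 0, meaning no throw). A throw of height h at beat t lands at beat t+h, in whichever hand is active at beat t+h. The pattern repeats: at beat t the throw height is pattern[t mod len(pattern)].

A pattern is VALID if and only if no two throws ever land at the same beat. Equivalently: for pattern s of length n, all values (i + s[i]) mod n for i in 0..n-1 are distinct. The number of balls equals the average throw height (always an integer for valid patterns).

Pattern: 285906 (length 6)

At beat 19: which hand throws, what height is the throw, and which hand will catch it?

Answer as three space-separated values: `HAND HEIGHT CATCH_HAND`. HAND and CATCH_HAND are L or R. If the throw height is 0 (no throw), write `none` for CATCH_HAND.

Answer: R 8 R

Derivation:
Beat 19: 19 mod 2 = 1, so hand = R
Throw height = pattern[19 mod 6] = pattern[1] = 8
Lands at beat 19+8=27, 27 mod 2 = 1, so catch hand = R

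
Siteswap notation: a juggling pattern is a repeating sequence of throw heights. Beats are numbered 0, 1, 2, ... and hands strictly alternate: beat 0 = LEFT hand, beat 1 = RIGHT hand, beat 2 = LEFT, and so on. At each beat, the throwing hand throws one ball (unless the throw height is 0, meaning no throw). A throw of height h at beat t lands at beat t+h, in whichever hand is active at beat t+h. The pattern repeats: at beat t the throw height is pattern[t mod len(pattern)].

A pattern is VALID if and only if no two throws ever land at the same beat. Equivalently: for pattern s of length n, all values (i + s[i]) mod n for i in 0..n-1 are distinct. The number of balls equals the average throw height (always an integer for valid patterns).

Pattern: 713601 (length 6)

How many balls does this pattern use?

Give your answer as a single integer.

Answer: 3

Derivation:
Pattern = [7, 1, 3, 6, 0, 1], length n = 6
  position 0: throw height = 7, running sum = 7
  position 1: throw height = 1, running sum = 8
  position 2: throw height = 3, running sum = 11
  position 3: throw height = 6, running sum = 17
  position 4: throw height = 0, running sum = 17
  position 5: throw height = 1, running sum = 18
Total sum = 18; balls = sum / n = 18 / 6 = 3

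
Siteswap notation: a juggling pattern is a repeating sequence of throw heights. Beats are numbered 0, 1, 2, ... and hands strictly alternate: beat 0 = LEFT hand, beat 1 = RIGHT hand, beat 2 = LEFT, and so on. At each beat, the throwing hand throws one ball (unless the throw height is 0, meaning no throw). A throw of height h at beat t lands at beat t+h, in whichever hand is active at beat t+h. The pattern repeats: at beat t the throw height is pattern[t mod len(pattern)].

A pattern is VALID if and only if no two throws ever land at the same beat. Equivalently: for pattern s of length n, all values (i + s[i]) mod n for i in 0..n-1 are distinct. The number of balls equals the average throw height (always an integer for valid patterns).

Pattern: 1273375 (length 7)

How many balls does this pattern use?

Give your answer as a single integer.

Answer: 4

Derivation:
Pattern = [1, 2, 7, 3, 3, 7, 5], length n = 7
  position 0: throw height = 1, running sum = 1
  position 1: throw height = 2, running sum = 3
  position 2: throw height = 7, running sum = 10
  position 3: throw height = 3, running sum = 13
  position 4: throw height = 3, running sum = 16
  position 5: throw height = 7, running sum = 23
  position 6: throw height = 5, running sum = 28
Total sum = 28; balls = sum / n = 28 / 7 = 4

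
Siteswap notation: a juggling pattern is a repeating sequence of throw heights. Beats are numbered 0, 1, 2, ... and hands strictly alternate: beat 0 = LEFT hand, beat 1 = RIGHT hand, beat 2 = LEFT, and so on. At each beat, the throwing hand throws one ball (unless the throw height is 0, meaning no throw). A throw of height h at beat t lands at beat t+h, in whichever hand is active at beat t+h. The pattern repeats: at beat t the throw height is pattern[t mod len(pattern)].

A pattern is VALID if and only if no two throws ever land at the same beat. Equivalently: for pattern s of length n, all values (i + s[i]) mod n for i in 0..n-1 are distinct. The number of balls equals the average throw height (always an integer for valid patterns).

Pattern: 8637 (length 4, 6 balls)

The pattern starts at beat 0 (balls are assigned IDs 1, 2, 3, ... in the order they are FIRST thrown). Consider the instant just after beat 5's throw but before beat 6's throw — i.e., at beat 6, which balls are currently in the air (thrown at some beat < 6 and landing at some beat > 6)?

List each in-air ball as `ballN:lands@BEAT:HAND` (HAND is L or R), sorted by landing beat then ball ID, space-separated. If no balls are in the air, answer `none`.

Beat 0 (L): throw ball1 h=8 -> lands@8:L; in-air after throw: [b1@8:L]
Beat 1 (R): throw ball2 h=6 -> lands@7:R; in-air after throw: [b2@7:R b1@8:L]
Beat 2 (L): throw ball3 h=3 -> lands@5:R; in-air after throw: [b3@5:R b2@7:R b1@8:L]
Beat 3 (R): throw ball4 h=7 -> lands@10:L; in-air after throw: [b3@5:R b2@7:R b1@8:L b4@10:L]
Beat 4 (L): throw ball5 h=8 -> lands@12:L; in-air after throw: [b3@5:R b2@7:R b1@8:L b4@10:L b5@12:L]
Beat 5 (R): throw ball3 h=6 -> lands@11:R; in-air after throw: [b2@7:R b1@8:L b4@10:L b3@11:R b5@12:L]
Beat 6 (L): throw ball6 h=3 -> lands@9:R; in-air after throw: [b2@7:R b1@8:L b6@9:R b4@10:L b3@11:R b5@12:L]

Answer: ball2:lands@7:R ball1:lands@8:L ball4:lands@10:L ball3:lands@11:R ball5:lands@12:L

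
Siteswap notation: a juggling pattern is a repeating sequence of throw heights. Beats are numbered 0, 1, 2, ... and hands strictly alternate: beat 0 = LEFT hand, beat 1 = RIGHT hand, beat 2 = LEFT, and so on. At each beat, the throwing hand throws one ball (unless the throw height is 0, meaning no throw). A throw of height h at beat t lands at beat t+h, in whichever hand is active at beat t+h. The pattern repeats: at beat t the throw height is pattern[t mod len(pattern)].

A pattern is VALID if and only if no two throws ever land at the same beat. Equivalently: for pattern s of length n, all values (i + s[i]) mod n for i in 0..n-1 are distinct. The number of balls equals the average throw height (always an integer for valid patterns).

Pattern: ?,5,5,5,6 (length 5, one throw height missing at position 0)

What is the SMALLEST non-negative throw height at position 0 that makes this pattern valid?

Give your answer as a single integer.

i=0: s[i]=? (unknown)
i=1: (1 + 5) mod 5 = 1
i=2: (2 + 5) mod 5 = 2
i=3: (3 + 5) mod 5 = 3
i=4: (4 + 6) mod 5 = 0
Known residues: [0, 1, 2, 3]; need a permutation of 0..4, so missing residue r = 4
Need (0 + s) mod 5 = 4; smallest s = (4 - 0) mod 5 = 4

Answer: 4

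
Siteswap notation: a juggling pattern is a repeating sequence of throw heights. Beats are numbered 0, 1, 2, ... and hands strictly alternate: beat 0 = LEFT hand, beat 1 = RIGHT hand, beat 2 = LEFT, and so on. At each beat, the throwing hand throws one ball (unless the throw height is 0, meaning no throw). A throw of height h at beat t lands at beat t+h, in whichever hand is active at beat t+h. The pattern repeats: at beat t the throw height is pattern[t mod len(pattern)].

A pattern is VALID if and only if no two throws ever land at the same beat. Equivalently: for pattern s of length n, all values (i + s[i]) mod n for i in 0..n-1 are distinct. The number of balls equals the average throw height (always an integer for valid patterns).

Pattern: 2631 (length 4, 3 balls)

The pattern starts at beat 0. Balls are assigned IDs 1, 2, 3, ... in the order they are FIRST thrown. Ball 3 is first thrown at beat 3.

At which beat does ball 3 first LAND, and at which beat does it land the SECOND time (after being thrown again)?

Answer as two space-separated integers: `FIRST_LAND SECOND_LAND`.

Answer: 4 6

Derivation:
Beat 0 (L): throw ball1 h=2 -> lands@2:L; in-air after throw: [b1@2:L]
Beat 1 (R): throw ball2 h=6 -> lands@7:R; in-air after throw: [b1@2:L b2@7:R]
Beat 2 (L): throw ball1 h=3 -> lands@5:R; in-air after throw: [b1@5:R b2@7:R]
Beat 3 (R): throw ball3 h=1 -> lands@4:L; in-air after throw: [b3@4:L b1@5:R b2@7:R]
Beat 4 (L): throw ball3 h=2 -> lands@6:L; in-air after throw: [b1@5:R b3@6:L b2@7:R]
Beat 5 (R): throw ball1 h=6 -> lands@11:R; in-air after throw: [b3@6:L b2@7:R b1@11:R]
Beat 6 (L): throw ball3 h=3 -> lands@9:R; in-air after throw: [b2@7:R b3@9:R b1@11:R]
Ball 3: thrown@3 h=1 -> first land @4; rethrown@4 h=2 -> second land @6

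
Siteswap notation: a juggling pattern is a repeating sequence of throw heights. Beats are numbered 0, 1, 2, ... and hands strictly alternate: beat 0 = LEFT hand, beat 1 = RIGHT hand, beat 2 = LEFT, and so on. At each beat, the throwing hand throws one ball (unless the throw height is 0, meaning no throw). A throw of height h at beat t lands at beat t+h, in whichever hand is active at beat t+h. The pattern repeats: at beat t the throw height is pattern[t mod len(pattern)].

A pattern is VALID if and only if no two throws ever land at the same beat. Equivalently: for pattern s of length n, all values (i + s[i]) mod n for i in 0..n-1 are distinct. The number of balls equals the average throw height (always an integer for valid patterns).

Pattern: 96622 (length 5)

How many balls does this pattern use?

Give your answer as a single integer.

Answer: 5

Derivation:
Pattern = [9, 6, 6, 2, 2], length n = 5
  position 0: throw height = 9, running sum = 9
  position 1: throw height = 6, running sum = 15
  position 2: throw height = 6, running sum = 21
  position 3: throw height = 2, running sum = 23
  position 4: throw height = 2, running sum = 25
Total sum = 25; balls = sum / n = 25 / 5 = 5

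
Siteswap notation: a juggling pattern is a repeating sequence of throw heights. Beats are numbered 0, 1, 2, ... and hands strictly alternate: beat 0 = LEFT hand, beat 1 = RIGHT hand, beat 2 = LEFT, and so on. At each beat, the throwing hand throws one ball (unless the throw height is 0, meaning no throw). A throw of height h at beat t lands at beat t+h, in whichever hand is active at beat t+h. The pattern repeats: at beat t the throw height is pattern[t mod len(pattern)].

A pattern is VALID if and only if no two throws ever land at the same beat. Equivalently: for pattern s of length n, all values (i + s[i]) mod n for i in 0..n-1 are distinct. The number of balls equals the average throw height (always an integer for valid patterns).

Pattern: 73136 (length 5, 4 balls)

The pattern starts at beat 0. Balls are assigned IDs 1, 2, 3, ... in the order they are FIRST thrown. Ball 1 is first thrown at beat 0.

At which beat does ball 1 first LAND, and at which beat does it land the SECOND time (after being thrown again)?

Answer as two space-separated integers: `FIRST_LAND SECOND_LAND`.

Beat 0 (L): throw ball1 h=7 -> lands@7:R; in-air after throw: [b1@7:R]
Beat 1 (R): throw ball2 h=3 -> lands@4:L; in-air after throw: [b2@4:L b1@7:R]
Beat 2 (L): throw ball3 h=1 -> lands@3:R; in-air after throw: [b3@3:R b2@4:L b1@7:R]
Beat 3 (R): throw ball3 h=3 -> lands@6:L; in-air after throw: [b2@4:L b3@6:L b1@7:R]
Beat 4 (L): throw ball2 h=6 -> lands@10:L; in-air after throw: [b3@6:L b1@7:R b2@10:L]
Beat 5 (R): throw ball4 h=7 -> lands@12:L; in-air after throw: [b3@6:L b1@7:R b2@10:L b4@12:L]
Beat 6 (L): throw ball3 h=3 -> lands@9:R; in-air after throw: [b1@7:R b3@9:R b2@10:L b4@12:L]
Beat 7 (R): throw ball1 h=1 -> lands@8:L; in-air after throw: [b1@8:L b3@9:R b2@10:L b4@12:L]
Beat 8 (L): throw ball1 h=3 -> lands@11:R; in-air after throw: [b3@9:R b2@10:L b1@11:R b4@12:L]
Ball 1: thrown@0 h=7 -> first land @7; rethrown@7 h=1 -> second land @8

Answer: 7 8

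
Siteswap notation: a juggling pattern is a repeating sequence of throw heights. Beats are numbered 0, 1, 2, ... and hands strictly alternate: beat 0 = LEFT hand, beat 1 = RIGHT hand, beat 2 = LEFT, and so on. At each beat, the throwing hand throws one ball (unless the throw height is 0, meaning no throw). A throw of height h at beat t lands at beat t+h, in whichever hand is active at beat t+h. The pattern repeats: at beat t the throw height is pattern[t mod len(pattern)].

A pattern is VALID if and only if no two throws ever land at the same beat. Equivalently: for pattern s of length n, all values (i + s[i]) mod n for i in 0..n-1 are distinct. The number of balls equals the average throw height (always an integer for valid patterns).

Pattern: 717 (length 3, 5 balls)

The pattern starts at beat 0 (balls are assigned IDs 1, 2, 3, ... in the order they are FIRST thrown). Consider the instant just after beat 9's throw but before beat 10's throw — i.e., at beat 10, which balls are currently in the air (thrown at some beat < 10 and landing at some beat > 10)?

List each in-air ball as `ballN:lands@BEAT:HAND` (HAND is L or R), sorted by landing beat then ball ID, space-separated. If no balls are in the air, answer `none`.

Answer: ball4:lands@12:L ball5:lands@13:R ball1:lands@15:R ball2:lands@16:L

Derivation:
Beat 0 (L): throw ball1 h=7 -> lands@7:R; in-air after throw: [b1@7:R]
Beat 1 (R): throw ball2 h=1 -> lands@2:L; in-air after throw: [b2@2:L b1@7:R]
Beat 2 (L): throw ball2 h=7 -> lands@9:R; in-air after throw: [b1@7:R b2@9:R]
Beat 3 (R): throw ball3 h=7 -> lands@10:L; in-air after throw: [b1@7:R b2@9:R b3@10:L]
Beat 4 (L): throw ball4 h=1 -> lands@5:R; in-air after throw: [b4@5:R b1@7:R b2@9:R b3@10:L]
Beat 5 (R): throw ball4 h=7 -> lands@12:L; in-air after throw: [b1@7:R b2@9:R b3@10:L b4@12:L]
Beat 6 (L): throw ball5 h=7 -> lands@13:R; in-air after throw: [b1@7:R b2@9:R b3@10:L b4@12:L b5@13:R]
Beat 7 (R): throw ball1 h=1 -> lands@8:L; in-air after throw: [b1@8:L b2@9:R b3@10:L b4@12:L b5@13:R]
Beat 8 (L): throw ball1 h=7 -> lands@15:R; in-air after throw: [b2@9:R b3@10:L b4@12:L b5@13:R b1@15:R]
Beat 9 (R): throw ball2 h=7 -> lands@16:L; in-air after throw: [b3@10:L b4@12:L b5@13:R b1@15:R b2@16:L]
Beat 10 (L): throw ball3 h=1 -> lands@11:R; in-air after throw: [b3@11:R b4@12:L b5@13:R b1@15:R b2@16:L]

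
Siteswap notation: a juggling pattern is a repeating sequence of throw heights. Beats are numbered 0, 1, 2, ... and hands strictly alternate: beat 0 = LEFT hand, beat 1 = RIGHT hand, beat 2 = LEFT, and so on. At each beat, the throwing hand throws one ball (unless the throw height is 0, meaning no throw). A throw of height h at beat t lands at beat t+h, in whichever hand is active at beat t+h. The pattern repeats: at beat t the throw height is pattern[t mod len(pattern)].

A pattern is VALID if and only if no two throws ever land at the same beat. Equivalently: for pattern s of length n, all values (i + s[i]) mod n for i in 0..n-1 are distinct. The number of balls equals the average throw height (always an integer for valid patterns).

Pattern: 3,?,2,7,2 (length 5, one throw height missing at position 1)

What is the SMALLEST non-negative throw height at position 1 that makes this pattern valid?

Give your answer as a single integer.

Answer: 1

Derivation:
i=0: (0 + 3) mod 5 = 3
i=1: s[i]=? (unknown)
i=2: (2 + 2) mod 5 = 4
i=3: (3 + 7) mod 5 = 0
i=4: (4 + 2) mod 5 = 1
Known residues: [0, 1, 3, 4]; need a permutation of 0..4, so missing residue r = 2
Need (1 + s) mod 5 = 2; smallest s = (2 - 1) mod 5 = 1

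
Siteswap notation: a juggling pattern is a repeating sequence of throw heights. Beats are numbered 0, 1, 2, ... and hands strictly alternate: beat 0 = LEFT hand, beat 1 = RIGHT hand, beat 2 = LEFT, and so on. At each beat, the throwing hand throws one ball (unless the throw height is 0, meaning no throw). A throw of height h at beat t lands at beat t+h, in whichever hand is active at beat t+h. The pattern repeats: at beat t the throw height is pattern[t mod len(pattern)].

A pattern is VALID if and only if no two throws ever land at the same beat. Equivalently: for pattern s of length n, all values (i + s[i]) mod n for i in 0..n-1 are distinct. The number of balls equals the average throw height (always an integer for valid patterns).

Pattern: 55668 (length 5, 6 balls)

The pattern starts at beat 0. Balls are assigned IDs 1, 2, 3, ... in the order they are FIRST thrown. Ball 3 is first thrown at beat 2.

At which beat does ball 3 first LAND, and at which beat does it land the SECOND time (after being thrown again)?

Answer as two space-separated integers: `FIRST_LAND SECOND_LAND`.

Beat 0 (L): throw ball1 h=5 -> lands@5:R; in-air after throw: [b1@5:R]
Beat 1 (R): throw ball2 h=5 -> lands@6:L; in-air after throw: [b1@5:R b2@6:L]
Beat 2 (L): throw ball3 h=6 -> lands@8:L; in-air after throw: [b1@5:R b2@6:L b3@8:L]
Beat 3 (R): throw ball4 h=6 -> lands@9:R; in-air after throw: [b1@5:R b2@6:L b3@8:L b4@9:R]
Beat 4 (L): throw ball5 h=8 -> lands@12:L; in-air after throw: [b1@5:R b2@6:L b3@8:L b4@9:R b5@12:L]
Beat 5 (R): throw ball1 h=5 -> lands@10:L; in-air after throw: [b2@6:L b3@8:L b4@9:R b1@10:L b5@12:L]
Beat 6 (L): throw ball2 h=5 -> lands@11:R; in-air after throw: [b3@8:L b4@9:R b1@10:L b2@11:R b5@12:L]
Beat 7 (R): throw ball6 h=6 -> lands@13:R; in-air after throw: [b3@8:L b4@9:R b1@10:L b2@11:R b5@12:L b6@13:R]
Beat 8 (L): throw ball3 h=6 -> lands@14:L; in-air after throw: [b4@9:R b1@10:L b2@11:R b5@12:L b6@13:R b3@14:L]
Beat 9 (R): throw ball4 h=8 -> lands@17:R; in-air after throw: [b1@10:L b2@11:R b5@12:L b6@13:R b3@14:L b4@17:R]
Beat 10 (L): throw ball1 h=5 -> lands@15:R; in-air after throw: [b2@11:R b5@12:L b6@13:R b3@14:L b1@15:R b4@17:R]
Beat 11 (R): throw ball2 h=5 -> lands@16:L; in-air after throw: [b5@12:L b6@13:R b3@14:L b1@15:R b2@16:L b4@17:R]
Beat 12 (L): throw ball5 h=6 -> lands@18:L; in-air after throw: [b6@13:R b3@14:L b1@15:R b2@16:L b4@17:R b5@18:L]
Beat 13 (R): throw ball6 h=6 -> lands@19:R; in-air after throw: [b3@14:L b1@15:R b2@16:L b4@17:R b5@18:L b6@19:R]
Beat 14 (L): throw ball3 h=8 -> lands@22:L; in-air after throw: [b1@15:R b2@16:L b4@17:R b5@18:L b6@19:R b3@22:L]
Ball 3: thrown@2 h=6 -> first land @8; rethrown@8 h=6 -> second land @14

Answer: 8 14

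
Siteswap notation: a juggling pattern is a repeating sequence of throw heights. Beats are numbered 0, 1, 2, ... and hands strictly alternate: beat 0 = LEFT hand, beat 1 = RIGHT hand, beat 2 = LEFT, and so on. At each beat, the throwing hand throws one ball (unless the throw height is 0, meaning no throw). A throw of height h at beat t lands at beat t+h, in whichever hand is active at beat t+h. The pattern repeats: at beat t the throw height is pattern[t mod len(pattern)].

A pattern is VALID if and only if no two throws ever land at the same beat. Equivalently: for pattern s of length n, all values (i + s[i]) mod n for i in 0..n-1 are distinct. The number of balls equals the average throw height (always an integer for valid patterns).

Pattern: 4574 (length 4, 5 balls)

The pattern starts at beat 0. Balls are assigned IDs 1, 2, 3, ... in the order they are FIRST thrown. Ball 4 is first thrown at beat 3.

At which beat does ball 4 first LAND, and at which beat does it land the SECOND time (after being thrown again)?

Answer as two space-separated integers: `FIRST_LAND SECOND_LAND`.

Beat 0 (L): throw ball1 h=4 -> lands@4:L; in-air after throw: [b1@4:L]
Beat 1 (R): throw ball2 h=5 -> lands@6:L; in-air after throw: [b1@4:L b2@6:L]
Beat 2 (L): throw ball3 h=7 -> lands@9:R; in-air after throw: [b1@4:L b2@6:L b3@9:R]
Beat 3 (R): throw ball4 h=4 -> lands@7:R; in-air after throw: [b1@4:L b2@6:L b4@7:R b3@9:R]
Beat 4 (L): throw ball1 h=4 -> lands@8:L; in-air after throw: [b2@6:L b4@7:R b1@8:L b3@9:R]
Beat 5 (R): throw ball5 h=5 -> lands@10:L; in-air after throw: [b2@6:L b4@7:R b1@8:L b3@9:R b5@10:L]
Beat 6 (L): throw ball2 h=7 -> lands@13:R; in-air after throw: [b4@7:R b1@8:L b3@9:R b5@10:L b2@13:R]
Beat 7 (R): throw ball4 h=4 -> lands@11:R; in-air after throw: [b1@8:L b3@9:R b5@10:L b4@11:R b2@13:R]
Beat 8 (L): throw ball1 h=4 -> lands@12:L; in-air after throw: [b3@9:R b5@10:L b4@11:R b1@12:L b2@13:R]
Beat 9 (R): throw ball3 h=5 -> lands@14:L; in-air after throw: [b5@10:L b4@11:R b1@12:L b2@13:R b3@14:L]
Beat 10 (L): throw ball5 h=7 -> lands@17:R; in-air after throw: [b4@11:R b1@12:L b2@13:R b3@14:L b5@17:R]
Beat 11 (R): throw ball4 h=4 -> lands@15:R; in-air after throw: [b1@12:L b2@13:R b3@14:L b4@15:R b5@17:R]
Ball 4: thrown@3 h=4 -> first land @7; rethrown@7 h=4 -> second land @11

Answer: 7 11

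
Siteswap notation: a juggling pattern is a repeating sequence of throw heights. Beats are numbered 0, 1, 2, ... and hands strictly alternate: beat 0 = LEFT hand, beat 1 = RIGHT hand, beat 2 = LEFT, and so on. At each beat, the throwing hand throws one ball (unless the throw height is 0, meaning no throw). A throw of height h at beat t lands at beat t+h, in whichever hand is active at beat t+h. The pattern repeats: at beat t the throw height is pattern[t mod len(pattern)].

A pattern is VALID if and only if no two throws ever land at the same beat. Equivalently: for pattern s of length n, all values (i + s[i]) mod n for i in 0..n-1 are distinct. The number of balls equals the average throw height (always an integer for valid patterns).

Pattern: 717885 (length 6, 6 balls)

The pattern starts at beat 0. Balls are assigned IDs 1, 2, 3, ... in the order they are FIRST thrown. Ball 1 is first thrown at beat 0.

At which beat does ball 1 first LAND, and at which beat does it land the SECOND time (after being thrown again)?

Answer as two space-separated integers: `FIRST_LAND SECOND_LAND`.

Beat 0 (L): throw ball1 h=7 -> lands@7:R; in-air after throw: [b1@7:R]
Beat 1 (R): throw ball2 h=1 -> lands@2:L; in-air after throw: [b2@2:L b1@7:R]
Beat 2 (L): throw ball2 h=7 -> lands@9:R; in-air after throw: [b1@7:R b2@9:R]
Beat 3 (R): throw ball3 h=8 -> lands@11:R; in-air after throw: [b1@7:R b2@9:R b3@11:R]
Beat 4 (L): throw ball4 h=8 -> lands@12:L; in-air after throw: [b1@7:R b2@9:R b3@11:R b4@12:L]
Beat 5 (R): throw ball5 h=5 -> lands@10:L; in-air after throw: [b1@7:R b2@9:R b5@10:L b3@11:R b4@12:L]
Beat 6 (L): throw ball6 h=7 -> lands@13:R; in-air after throw: [b1@7:R b2@9:R b5@10:L b3@11:R b4@12:L b6@13:R]
Beat 7 (R): throw ball1 h=1 -> lands@8:L; in-air after throw: [b1@8:L b2@9:R b5@10:L b3@11:R b4@12:L b6@13:R]
Beat 8 (L): throw ball1 h=7 -> lands@15:R; in-air after throw: [b2@9:R b5@10:L b3@11:R b4@12:L b6@13:R b1@15:R]
Ball 1: thrown@0 h=7 -> first land @7; rethrown@7 h=1 -> second land @8

Answer: 7 8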